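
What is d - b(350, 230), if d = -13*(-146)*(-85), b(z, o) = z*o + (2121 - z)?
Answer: -243601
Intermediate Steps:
b(z, o) = 2121 - z + o*z (b(z, o) = o*z + (2121 - z) = 2121 - z + o*z)
d = -161330 (d = 1898*(-85) = -161330)
d - b(350, 230) = -161330 - (2121 - 1*350 + 230*350) = -161330 - (2121 - 350 + 80500) = -161330 - 1*82271 = -161330 - 82271 = -243601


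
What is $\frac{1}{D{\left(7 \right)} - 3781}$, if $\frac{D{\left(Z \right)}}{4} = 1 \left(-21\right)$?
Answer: $- \frac{1}{3865} \approx -0.00025873$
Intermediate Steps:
$D{\left(Z \right)} = -84$ ($D{\left(Z \right)} = 4 \cdot 1 \left(-21\right) = 4 \left(-21\right) = -84$)
$\frac{1}{D{\left(7 \right)} - 3781} = \frac{1}{-84 - 3781} = \frac{1}{-3865} = - \frac{1}{3865}$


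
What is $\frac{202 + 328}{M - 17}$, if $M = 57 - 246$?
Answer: $- \frac{265}{103} \approx -2.5728$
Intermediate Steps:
$M = -189$ ($M = 57 - 246 = -189$)
$\frac{202 + 328}{M - 17} = \frac{202 + 328}{-189 - 17} = \frac{530}{-206} = 530 \left(- \frac{1}{206}\right) = - \frac{265}{103}$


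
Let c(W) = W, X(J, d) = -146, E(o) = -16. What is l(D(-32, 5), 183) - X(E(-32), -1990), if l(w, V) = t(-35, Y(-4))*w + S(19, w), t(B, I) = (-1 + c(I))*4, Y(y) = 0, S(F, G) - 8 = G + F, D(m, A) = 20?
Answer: 113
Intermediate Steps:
S(F, G) = 8 + F + G (S(F, G) = 8 + (G + F) = 8 + (F + G) = 8 + F + G)
t(B, I) = -4 + 4*I (t(B, I) = (-1 + I)*4 = -4 + 4*I)
l(w, V) = 27 - 3*w (l(w, V) = (-4 + 4*0)*w + (8 + 19 + w) = (-4 + 0)*w + (27 + w) = -4*w + (27 + w) = 27 - 3*w)
l(D(-32, 5), 183) - X(E(-32), -1990) = (27 - 3*20) - 1*(-146) = (27 - 60) + 146 = -33 + 146 = 113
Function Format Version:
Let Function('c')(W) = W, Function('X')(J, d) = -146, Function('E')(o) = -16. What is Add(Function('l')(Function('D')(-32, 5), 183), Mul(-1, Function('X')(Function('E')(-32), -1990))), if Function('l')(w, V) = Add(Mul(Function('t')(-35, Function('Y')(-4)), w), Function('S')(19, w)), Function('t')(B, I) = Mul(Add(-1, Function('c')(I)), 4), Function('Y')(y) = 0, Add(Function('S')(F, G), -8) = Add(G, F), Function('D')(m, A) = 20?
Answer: 113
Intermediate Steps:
Function('S')(F, G) = Add(8, F, G) (Function('S')(F, G) = Add(8, Add(G, F)) = Add(8, Add(F, G)) = Add(8, F, G))
Function('t')(B, I) = Add(-4, Mul(4, I)) (Function('t')(B, I) = Mul(Add(-1, I), 4) = Add(-4, Mul(4, I)))
Function('l')(w, V) = Add(27, Mul(-3, w)) (Function('l')(w, V) = Add(Mul(Add(-4, Mul(4, 0)), w), Add(8, 19, w)) = Add(Mul(Add(-4, 0), w), Add(27, w)) = Add(Mul(-4, w), Add(27, w)) = Add(27, Mul(-3, w)))
Add(Function('l')(Function('D')(-32, 5), 183), Mul(-1, Function('X')(Function('E')(-32), -1990))) = Add(Add(27, Mul(-3, 20)), Mul(-1, -146)) = Add(Add(27, -60), 146) = Add(-33, 146) = 113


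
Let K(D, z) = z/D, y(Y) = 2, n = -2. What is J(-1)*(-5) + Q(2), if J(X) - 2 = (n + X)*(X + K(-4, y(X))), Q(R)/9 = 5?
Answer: 25/2 ≈ 12.500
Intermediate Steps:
Q(R) = 45 (Q(R) = 9*5 = 45)
J(X) = 2 + (-2 + X)*(-½ + X) (J(X) = 2 + (-2 + X)*(X + 2/(-4)) = 2 + (-2 + X)*(X + 2*(-¼)) = 2 + (-2 + X)*(X - ½) = 2 + (-2 + X)*(-½ + X))
J(-1)*(-5) + Q(2) = (3 + (-1)² - 5/2*(-1))*(-5) + 45 = (3 + 1 + 5/2)*(-5) + 45 = (13/2)*(-5) + 45 = -65/2 + 45 = 25/2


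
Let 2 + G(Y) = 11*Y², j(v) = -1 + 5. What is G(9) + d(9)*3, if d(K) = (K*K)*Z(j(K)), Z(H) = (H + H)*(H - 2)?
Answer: 4777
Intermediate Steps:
j(v) = 4
Z(H) = 2*H*(-2 + H) (Z(H) = (2*H)*(-2 + H) = 2*H*(-2 + H))
d(K) = 16*K² (d(K) = (K*K)*(2*4*(-2 + 4)) = K²*(2*4*2) = K²*16 = 16*K²)
G(Y) = -2 + 11*Y²
G(9) + d(9)*3 = (-2 + 11*9²) + (16*9²)*3 = (-2 + 11*81) + (16*81)*3 = (-2 + 891) + 1296*3 = 889 + 3888 = 4777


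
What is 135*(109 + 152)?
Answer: 35235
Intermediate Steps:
135*(109 + 152) = 135*261 = 35235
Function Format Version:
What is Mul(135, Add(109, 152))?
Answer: 35235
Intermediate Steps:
Mul(135, Add(109, 152)) = Mul(135, 261) = 35235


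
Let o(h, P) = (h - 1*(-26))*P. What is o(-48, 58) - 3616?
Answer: -4892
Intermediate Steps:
o(h, P) = P*(26 + h) (o(h, P) = (h + 26)*P = (26 + h)*P = P*(26 + h))
o(-48, 58) - 3616 = 58*(26 - 48) - 3616 = 58*(-22) - 3616 = -1276 - 3616 = -4892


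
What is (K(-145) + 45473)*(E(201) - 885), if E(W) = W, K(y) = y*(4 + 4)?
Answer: -30310092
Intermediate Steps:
K(y) = 8*y (K(y) = y*8 = 8*y)
(K(-145) + 45473)*(E(201) - 885) = (8*(-145) + 45473)*(201 - 885) = (-1160 + 45473)*(-684) = 44313*(-684) = -30310092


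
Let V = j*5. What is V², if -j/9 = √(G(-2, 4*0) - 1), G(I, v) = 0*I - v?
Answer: -2025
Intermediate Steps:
G(I, v) = -v (G(I, v) = 0 - v = -v)
j = -9*I (j = -9*√(-4*0 - 1) = -9*√(-1*0 - 1) = -9*√(0 - 1) = -9*I ≈ -9.0*I)
V = -45*I (V = -9*I*5 = -45*I ≈ -45.0*I)
V² = (-45*I)² = -2025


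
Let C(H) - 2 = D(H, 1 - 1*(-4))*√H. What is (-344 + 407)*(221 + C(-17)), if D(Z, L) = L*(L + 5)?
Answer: 14049 + 3150*I*√17 ≈ 14049.0 + 12988.0*I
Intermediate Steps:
D(Z, L) = L*(5 + L)
C(H) = 2 + 50*√H (C(H) = 2 + ((1 - 1*(-4))*(5 + (1 - 1*(-4))))*√H = 2 + ((1 + 4)*(5 + (1 + 4)))*√H = 2 + (5*(5 + 5))*√H = 2 + (5*10)*√H = 2 + 50*√H)
(-344 + 407)*(221 + C(-17)) = (-344 + 407)*(221 + (2 + 50*√(-17))) = 63*(221 + (2 + 50*(I*√17))) = 63*(221 + (2 + 50*I*√17)) = 63*(223 + 50*I*√17) = 14049 + 3150*I*√17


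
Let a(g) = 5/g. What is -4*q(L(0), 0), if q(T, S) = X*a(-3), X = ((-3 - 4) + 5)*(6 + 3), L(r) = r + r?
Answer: -120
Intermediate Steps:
L(r) = 2*r
X = -18 (X = (-7 + 5)*9 = -2*9 = -18)
q(T, S) = 30 (q(T, S) = -90/(-3) = -90*(-1)/3 = -18*(-5/3) = 30)
-4*q(L(0), 0) = -4*30 = -120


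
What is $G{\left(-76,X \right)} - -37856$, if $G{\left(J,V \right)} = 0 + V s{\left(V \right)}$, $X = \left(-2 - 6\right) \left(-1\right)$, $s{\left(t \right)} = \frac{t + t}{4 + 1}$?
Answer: $\frac{189408}{5} \approx 37882.0$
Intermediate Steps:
$s{\left(t \right)} = \frac{2 t}{5}$
$X = 8$ ($X = \left(-8\right) \left(-1\right) = 8$)
$G{\left(J,V \right)} = \frac{2 V^{2}}{5}$ ($G{\left(J,V \right)} = 0 + V \frac{2 V}{5} = 0 + \frac{2 V^{2}}{5} = \frac{2 V^{2}}{5}$)
$G{\left(-76,X \right)} - -37856 = \frac{2 \cdot 8^{2}}{5} - -37856 = \frac{2}{5} \cdot 64 + 37856 = \frac{128}{5} + 37856 = \frac{189408}{5}$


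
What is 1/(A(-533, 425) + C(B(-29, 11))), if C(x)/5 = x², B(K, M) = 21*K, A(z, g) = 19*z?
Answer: 1/1844278 ≈ 5.4222e-7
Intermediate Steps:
C(x) = 5*x²
1/(A(-533, 425) + C(B(-29, 11))) = 1/(19*(-533) + 5*(21*(-29))²) = 1/(-10127 + 5*(-609)²) = 1/(-10127 + 5*370881) = 1/(-10127 + 1854405) = 1/1844278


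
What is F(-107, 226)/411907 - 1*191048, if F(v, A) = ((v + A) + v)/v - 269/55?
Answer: -463114240263803/2424072695 ≈ -1.9105e+5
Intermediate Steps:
F(v, A) = -269/55 + (A + 2*v)/v (F(v, A) = ((A + v) + v)/v - 269*1/55 = (A + 2*v)/v - 269/55 = -269/55 + (A + 2*v)/v)
F(-107, 226)/411907 - 1*191048 = (-159/55 + 226/(-107))/411907 - 1*191048 = (-159/55 + 226*(-1/107))*(1/411907) - 191048 = (-159/55 - 226/107)*(1/411907) - 191048 = -29443/5885*1/411907 - 191048 = -29443/2424072695 - 191048 = -463114240263803/2424072695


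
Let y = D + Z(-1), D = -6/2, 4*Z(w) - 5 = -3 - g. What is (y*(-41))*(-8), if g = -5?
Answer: -410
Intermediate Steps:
Z(w) = 7/4 (Z(w) = 5/4 + (-3 - 1*(-5))/4 = 5/4 + (-3 + 5)/4 = 5/4 + (¼)*2 = 5/4 + ½ = 7/4)
D = -3 (D = -6*½ = -3)
y = -5/4 (y = -3 + 7/4 = -5/4 ≈ -1.2500)
(y*(-41))*(-8) = -5/4*(-41)*(-8) = (205/4)*(-8) = -410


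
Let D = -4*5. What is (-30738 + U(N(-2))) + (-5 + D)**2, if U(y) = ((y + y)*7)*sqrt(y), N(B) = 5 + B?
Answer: -30113 + 42*sqrt(3) ≈ -30040.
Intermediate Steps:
D = -20
U(y) = 14*y**(3/2) (U(y) = ((2*y)*7)*sqrt(y) = (14*y)*sqrt(y) = 14*y**(3/2))
(-30738 + U(N(-2))) + (-5 + D)**2 = (-30738 + 14*(5 - 2)**(3/2)) + (-5 - 20)**2 = (-30738 + 14*3**(3/2)) + (-25)**2 = (-30738 + 14*(3*sqrt(3))) + 625 = (-30738 + 42*sqrt(3)) + 625 = -30113 + 42*sqrt(3)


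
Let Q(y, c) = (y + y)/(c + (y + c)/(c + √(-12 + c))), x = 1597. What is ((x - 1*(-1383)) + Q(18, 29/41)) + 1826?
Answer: 28752812358/5980111 + 262236*I*√18983/5980111 ≈ 4808.1 + 6.0418*I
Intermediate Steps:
Q(y, c) = 2*y/(c + (c + y)/(c + √(-12 + c))) (Q(y, c) = (2*y)/(c + (c + y)/(c + √(-12 + c))) = 2*y/(c + (c + y)/(c + √(-12 + c))))
((x - 1*(-1383)) + Q(18, 29/41)) + 1826 = ((1597 - 1*(-1383)) + 2*18*(29/41 + √(-12 + 29/41))/(29/41 + 18 + (29/41)² + (29/41)*√(-12 + 29/41))) + 1826 = ((1597 + 1383) + 2*18*(29*(1/41) + √(-12 + 29*(1/41)))/(29*(1/41) + 18 + (29*(1/41))² + (29*(1/41))*√(-12 + 29*(1/41)))) + 1826 = (2980 + 2*18*(29/41 + √(-12 + 29/41))/(29/41 + 18 + (29/41)² + 29*√(-12 + 29/41)/41)) + 1826 = (2980 + 2*18*(29/41 + √(-463/41))/(29/41 + 18 + 841/1681 + 29*√(-463/41)/41)) + 1826 = (2980 + 2*18*(29/41 + I*√18983/41)/(29/41 + 18 + 841/1681 + 29*(I*√18983/41)/41)) + 1826 = (2980 + 2*18*(29/41 + I*√18983/41)/(29/41 + 18 + 841/1681 + 29*I*√18983/1681)) + 1826 = (2980 + 2*18*(29/41 + I*√18983/41)/(32288/1681 + 29*I*√18983/1681)) + 1826 = (2980 + 36*(29/41 + I*√18983/41)/(32288/1681 + 29*I*√18983/1681)) + 1826 = 4806 + 36*(29/41 + I*√18983/41)/(32288/1681 + 29*I*√18983/1681)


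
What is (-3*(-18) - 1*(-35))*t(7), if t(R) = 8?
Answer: 712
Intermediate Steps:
(-3*(-18) - 1*(-35))*t(7) = (-3*(-18) - 1*(-35))*8 = (54 + 35)*8 = 89*8 = 712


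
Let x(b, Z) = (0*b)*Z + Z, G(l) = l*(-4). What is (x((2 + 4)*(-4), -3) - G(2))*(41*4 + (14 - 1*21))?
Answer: 785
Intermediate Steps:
G(l) = -4*l
x(b, Z) = Z (x(b, Z) = 0*Z + Z = 0 + Z = Z)
(x((2 + 4)*(-4), -3) - G(2))*(41*4 + (14 - 1*21)) = (-3 - (-4)*2)*(41*4 + (14 - 1*21)) = (-3 - 1*(-8))*(164 + (14 - 21)) = (-3 + 8)*(164 - 7) = 5*157 = 785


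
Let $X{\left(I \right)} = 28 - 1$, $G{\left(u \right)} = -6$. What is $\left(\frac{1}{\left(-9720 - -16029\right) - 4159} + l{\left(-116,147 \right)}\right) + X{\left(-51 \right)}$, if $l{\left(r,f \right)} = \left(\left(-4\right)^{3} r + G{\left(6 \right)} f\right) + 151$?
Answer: $\frac{14448001}{2150} \approx 6720.0$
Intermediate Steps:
$X{\left(I \right)} = 27$
$l{\left(r,f \right)} = 151 - 64 r - 6 f$ ($l{\left(r,f \right)} = \left(\left(-4\right)^{3} r - 6 f\right) + 151 = \left(- 64 r - 6 f\right) + 151 = 151 - 64 r - 6 f$)
$\left(\frac{1}{\left(-9720 - -16029\right) - 4159} + l{\left(-116,147 \right)}\right) + X{\left(-51 \right)} = \left(\frac{1}{\left(-9720 - -16029\right) - 4159} - -6693\right) + 27 = \left(\frac{1}{\left(-9720 + 16029\right) - 4159} + \left(151 + 7424 - 882\right)\right) + 27 = \left(\frac{1}{6309 - 4159} + 6693\right) + 27 = \left(\frac{1}{2150} + 6693\right) + 27 = \frac{14389951}{2150} + 27 = \frac{14448001}{2150}$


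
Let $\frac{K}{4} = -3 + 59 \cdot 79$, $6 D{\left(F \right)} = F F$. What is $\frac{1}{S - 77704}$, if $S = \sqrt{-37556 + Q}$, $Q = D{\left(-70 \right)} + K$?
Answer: $- \frac{116556}{9056894585} - \frac{i \sqrt{162966}}{18113789170} \approx -1.2869 \cdot 10^{-5} - 2.2286 \cdot 10^{-8} i$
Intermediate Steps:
$D{\left(F \right)} = \frac{F^{2}}{6}$ ($D{\left(F \right)} = \frac{F F}{6} = \frac{F^{2}}{6}$)
$K = 18632$ ($K = 4 \left(-3 + 59 \cdot 79\right) = 4 \left(-3 + 4661\right) = 4 \cdot 4658 = 18632$)
$Q = \frac{58346}{3}$ ($Q = \frac{\left(-70\right)^{2}}{6} + 18632 = \frac{1}{6} \cdot 4900 + 18632 = \frac{2450}{3} + 18632 = \frac{58346}{3} \approx 19449.0$)
$S = \frac{i \sqrt{162966}}{3}$ ($S = \sqrt{-37556 + \frac{58346}{3}} = \sqrt{- \frac{54322}{3}} = \frac{i \sqrt{162966}}{3} \approx 134.56 i$)
$\frac{1}{S - 77704} = \frac{1}{\frac{i \sqrt{162966}}{3} - 77704} = \frac{1}{-77704 + \frac{i \sqrt{162966}}{3}}$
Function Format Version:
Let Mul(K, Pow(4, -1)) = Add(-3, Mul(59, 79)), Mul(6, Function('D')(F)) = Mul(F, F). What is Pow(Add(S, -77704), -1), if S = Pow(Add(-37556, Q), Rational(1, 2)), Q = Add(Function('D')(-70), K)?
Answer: Add(Rational(-116556, 9056894585), Mul(Rational(-1, 18113789170), I, Pow(162966, Rational(1, 2)))) ≈ Add(-1.2869e-5, Mul(-2.2286e-8, I))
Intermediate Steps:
Function('D')(F) = Mul(Rational(1, 6), Pow(F, 2)) (Function('D')(F) = Mul(Rational(1, 6), Mul(F, F)) = Mul(Rational(1, 6), Pow(F, 2)))
K = 18632 (K = Mul(4, Add(-3, Mul(59, 79))) = Mul(4, Add(-3, 4661)) = Mul(4, 4658) = 18632)
Q = Rational(58346, 3) (Q = Add(Mul(Rational(1, 6), Pow(-70, 2)), 18632) = Add(Mul(Rational(1, 6), 4900), 18632) = Add(Rational(2450, 3), 18632) = Rational(58346, 3) ≈ 19449.)
S = Mul(Rational(1, 3), I, Pow(162966, Rational(1, 2))) (S = Pow(Add(-37556, Rational(58346, 3)), Rational(1, 2)) = Pow(Rational(-54322, 3), Rational(1, 2)) = Mul(Rational(1, 3), I, Pow(162966, Rational(1, 2))) ≈ Mul(134.56, I))
Pow(Add(S, -77704), -1) = Pow(Add(Mul(Rational(1, 3), I, Pow(162966, Rational(1, 2))), -77704), -1) = Pow(Add(-77704, Mul(Rational(1, 3), I, Pow(162966, Rational(1, 2)))), -1)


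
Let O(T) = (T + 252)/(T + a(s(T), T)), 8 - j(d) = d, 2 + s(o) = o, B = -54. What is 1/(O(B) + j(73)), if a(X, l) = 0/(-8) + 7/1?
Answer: -47/3253 ≈ -0.014448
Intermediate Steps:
s(o) = -2 + o
j(d) = 8 - d
a(X, l) = 7 (a(X, l) = 0*(-⅛) + 7*1 = 0 + 7 = 7)
O(T) = (252 + T)/(7 + T) (O(T) = (T + 252)/(T + 7) = (252 + T)/(7 + T))
1/(O(B) + j(73)) = 1/((252 - 54)/(7 - 54) + (8 - 1*73)) = 1/(198/(-47) + (8 - 73)) = 1/(-1/47*198 - 65) = 1/(-198/47 - 65) = 1/(-3253/47) = -47/3253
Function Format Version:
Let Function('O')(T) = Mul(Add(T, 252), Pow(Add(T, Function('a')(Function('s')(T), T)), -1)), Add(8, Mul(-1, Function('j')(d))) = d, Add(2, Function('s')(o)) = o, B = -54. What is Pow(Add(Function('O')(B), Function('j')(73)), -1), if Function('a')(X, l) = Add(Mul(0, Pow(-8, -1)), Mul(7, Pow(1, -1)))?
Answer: Rational(-47, 3253) ≈ -0.014448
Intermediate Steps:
Function('s')(o) = Add(-2, o)
Function('j')(d) = Add(8, Mul(-1, d))
Function('a')(X, l) = 7 (Function('a')(X, l) = Add(Mul(0, Rational(-1, 8)), Mul(7, 1)) = Add(0, 7) = 7)
Function('O')(T) = Mul(Pow(Add(7, T), -1), Add(252, T)) (Function('O')(T) = Mul(Add(T, 252), Pow(Add(T, 7), -1)) = Mul(Add(252, T), Pow(Add(7, T), -1)) = Mul(Pow(Add(7, T), -1), Add(252, T)))
Pow(Add(Function('O')(B), Function('j')(73)), -1) = Pow(Add(Mul(Pow(Add(7, -54), -1), Add(252, -54)), Add(8, Mul(-1, 73))), -1) = Pow(Add(Mul(Pow(-47, -1), 198), Add(8, -73)), -1) = Pow(Add(Mul(Rational(-1, 47), 198), -65), -1) = Pow(Add(Rational(-198, 47), -65), -1) = Pow(Rational(-3253, 47), -1) = Rational(-47, 3253)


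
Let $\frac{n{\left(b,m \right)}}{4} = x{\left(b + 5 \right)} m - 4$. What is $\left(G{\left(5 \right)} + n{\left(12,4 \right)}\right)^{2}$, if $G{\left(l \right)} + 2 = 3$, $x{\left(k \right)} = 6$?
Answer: $6561$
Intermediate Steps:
$G{\left(l \right)} = 1$ ($G{\left(l \right)} = -2 + 3 = 1$)
$n{\left(b,m \right)} = -16 + 24 m$ ($n{\left(b,m \right)} = 4 \left(6 m - 4\right) = 4 \left(-4 + 6 m\right) = -16 + 24 m$)
$\left(G{\left(5 \right)} + n{\left(12,4 \right)}\right)^{2} = \left(1 + \left(-16 + 24 \cdot 4\right)\right)^{2} = \left(1 + \left(-16 + 96\right)\right)^{2} = \left(1 + 80\right)^{2} = 81^{2} = 6561$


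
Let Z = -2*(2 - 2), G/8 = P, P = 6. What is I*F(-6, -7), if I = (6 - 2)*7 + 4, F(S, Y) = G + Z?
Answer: 1536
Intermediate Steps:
G = 48 (G = 8*6 = 48)
Z = 0 (Z = -2*0 = 0)
F(S, Y) = 48 (F(S, Y) = 48 + 0 = 48)
I = 32 (I = 4*7 + 4 = 28 + 4 = 32)
I*F(-6, -7) = 32*48 = 1536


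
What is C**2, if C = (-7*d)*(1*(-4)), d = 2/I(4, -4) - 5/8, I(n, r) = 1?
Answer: 5929/4 ≈ 1482.3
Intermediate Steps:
d = 11/8 (d = 2/1 - 5/8 = 2*1 - 5*1/8 = 2 - 5/8 = 11/8 ≈ 1.3750)
C = 77/2 (C = (-7*11/8)*(1*(-4)) = -77/8*(-4) = 77/2 ≈ 38.500)
C**2 = (77/2)**2 = 5929/4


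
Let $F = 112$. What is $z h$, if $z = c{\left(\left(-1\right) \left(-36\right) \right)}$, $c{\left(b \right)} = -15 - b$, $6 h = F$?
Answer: $-952$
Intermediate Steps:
$h = \frac{56}{3}$ ($h = \frac{1}{6} \cdot 112 = \frac{56}{3} \approx 18.667$)
$z = -51$ ($z = -15 - \left(-1\right) \left(-36\right) = -15 - 36 = -51$)
$z h = \left(-51\right) \frac{56}{3} = -952$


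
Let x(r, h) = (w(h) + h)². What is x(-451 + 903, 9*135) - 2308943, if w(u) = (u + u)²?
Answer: 34882192084282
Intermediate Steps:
w(u) = 4*u² (w(u) = (2*u)² = 4*u²)
x(r, h) = (h + 4*h²)² (x(r, h) = (4*h² + h)² = (h + 4*h²)²)
x(-451 + 903, 9*135) - 2308943 = (9*135)²*(1 + 4*(9*135))² - 2308943 = 1215²*(1 + 4*1215)² - 2308943 = 1476225*(1 + 4860)² - 2308943 = 1476225*4861² - 2308943 = 1476225*23629321 - 2308943 = 34882194393225 - 2308943 = 34882192084282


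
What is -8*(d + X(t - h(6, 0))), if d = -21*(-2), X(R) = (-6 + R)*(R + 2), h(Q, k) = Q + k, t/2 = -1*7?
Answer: -4080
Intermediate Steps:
t = -14 (t = 2*(-1*7) = 2*(-7) = -14)
X(R) = (-6 + R)*(2 + R)
d = 42
-8*(d + X(t - h(6, 0))) = -8*(42 + (-12 + (-14 - (6 + 0))**2 - 4*(-14 - (6 + 0)))) = -8*(42 + (-12 + (-14 - 1*6)**2 - 4*(-14 - 1*6))) = -8*(42 + (-12 + (-14 - 6)**2 - 4*(-14 - 6))) = -8*(42 + (-12 + (-20)**2 - 4*(-20))) = -8*(42 + (-12 + 400 + 80)) = -8*(42 + 468) = -8*510 = -4080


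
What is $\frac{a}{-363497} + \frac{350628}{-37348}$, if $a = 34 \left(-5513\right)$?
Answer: $- \frac{30112910575}{3393971489} \approx -8.8725$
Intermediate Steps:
$a = -187442$
$\frac{a}{-363497} + \frac{350628}{-37348} = - \frac{187442}{-363497} + \frac{350628}{-37348} = \left(-187442\right) \left(- \frac{1}{363497}\right) + 350628 \left(- \frac{1}{37348}\right) = \frac{187442}{363497} - \frac{87657}{9337} = - \frac{30112910575}{3393971489}$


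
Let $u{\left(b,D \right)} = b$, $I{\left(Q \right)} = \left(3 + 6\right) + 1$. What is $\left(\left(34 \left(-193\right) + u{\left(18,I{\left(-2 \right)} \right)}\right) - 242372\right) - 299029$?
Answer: $-547945$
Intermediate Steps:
$I{\left(Q \right)} = 10$ ($I{\left(Q \right)} = 9 + 1 = 10$)
$\left(\left(34 \left(-193\right) + u{\left(18,I{\left(-2 \right)} \right)}\right) - 242372\right) - 299029 = \left(\left(34 \left(-193\right) + 18\right) - 242372\right) - 299029 = \left(\left(-6562 + 18\right) - 242372\right) - 299029 = \left(-6544 - 242372\right) - 299029 = -248916 - 299029 = -547945$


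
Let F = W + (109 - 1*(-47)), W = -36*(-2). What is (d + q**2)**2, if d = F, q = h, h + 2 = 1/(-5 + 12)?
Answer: 128618281/2401 ≈ 53569.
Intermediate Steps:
h = -13/7 (h = -2 + 1/(-5 + 12) = -2 + 1/7 = -13/7 ≈ -1.8571)
q = -13/7 ≈ -1.8571
W = 72
F = 228 (F = 72 + (109 - 1*(-47)) = 72 + (109 + 47) = 72 + 156 = 228)
d = 228
(d + q**2)**2 = (228 + (-13/7)**2)**2 = (228 + 169/49)**2 = (11341/49)**2 = 128618281/2401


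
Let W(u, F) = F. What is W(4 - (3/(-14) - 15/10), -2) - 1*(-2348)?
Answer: 2346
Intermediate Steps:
W(4 - (3/(-14) - 15/10), -2) - 1*(-2348) = -2 - 1*(-2348) = -2 + 2348 = 2346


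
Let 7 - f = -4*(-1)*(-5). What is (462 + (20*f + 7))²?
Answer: 1018081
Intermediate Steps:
f = 27 (f = 7 - (-4*(-1))*(-5) = 7 - 4*(-5) = 7 - 1*(-20) = 7 + 20 = 27)
(462 + (20*f + 7))² = (462 + (20*27 + 7))² = (462 + (540 + 7))² = (462 + 547)² = 1009² = 1018081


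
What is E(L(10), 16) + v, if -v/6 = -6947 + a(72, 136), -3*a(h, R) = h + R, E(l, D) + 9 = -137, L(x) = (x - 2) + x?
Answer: 41952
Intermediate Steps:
L(x) = -2 + 2*x (L(x) = (-2 + x) + x = -2 + 2*x)
E(l, D) = -146 (E(l, D) = -9 - 137 = -146)
a(h, R) = -R/3 - h/3 (a(h, R) = -(h + R)/3 = -(R + h)/3 = -R/3 - h/3)
v = 42098 (v = -6*(-6947 + (-⅓*136 - ⅓*72)) = -6*(-6947 + (-136/3 - 24)) = -6*(-6947 - 208/3) = -6*(-21049/3) = 42098)
E(L(10), 16) + v = -146 + 42098 = 41952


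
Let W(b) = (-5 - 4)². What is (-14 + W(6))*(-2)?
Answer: -134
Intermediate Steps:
W(b) = 81 (W(b) = (-9)² = 81)
(-14 + W(6))*(-2) = (-14 + 81)*(-2) = 67*(-2) = -134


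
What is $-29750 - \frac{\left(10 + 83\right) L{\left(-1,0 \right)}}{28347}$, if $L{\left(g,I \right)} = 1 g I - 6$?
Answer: $- \frac{281107564}{9449} \approx -29750.0$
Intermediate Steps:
$L{\left(g,I \right)} = -6 + I g$ ($L{\left(g,I \right)} = g I - 6 = I g - 6 = -6 + I g$)
$-29750 - \frac{\left(10 + 83\right) L{\left(-1,0 \right)}}{28347} = -29750 - \frac{\left(10 + 83\right) \left(-6 + 0 \left(-1\right)\right)}{28347} = -29750 - 93 \left(-6 + 0\right) \frac{1}{28347} = -29750 - 93 \left(-6\right) \frac{1}{28347} = -29750 - \left(-558\right) \frac{1}{28347} = -29750 - - \frac{186}{9449} = -29750 + \frac{186}{9449} = - \frac{281107564}{9449}$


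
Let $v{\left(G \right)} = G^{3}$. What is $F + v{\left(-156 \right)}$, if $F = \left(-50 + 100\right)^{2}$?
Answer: $-3793916$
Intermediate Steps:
$F = 2500$ ($F = 50^{2} = 2500$)
$F + v{\left(-156 \right)} = 2500 + \left(-156\right)^{3} = 2500 - 3796416 = -3793916$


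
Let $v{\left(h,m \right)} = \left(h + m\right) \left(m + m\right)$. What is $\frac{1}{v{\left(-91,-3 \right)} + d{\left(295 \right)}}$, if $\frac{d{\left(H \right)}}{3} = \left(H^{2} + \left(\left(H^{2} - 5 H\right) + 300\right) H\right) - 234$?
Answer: $\frac{1}{76238187} \approx 1.3117 \cdot 10^{-8}$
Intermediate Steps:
$v{\left(h,m \right)} = 2 m \left(h + m\right)$ ($v{\left(h,m \right)} = \left(h + m\right) 2 m = 2 m \left(h + m\right)$)
$d{\left(H \right)} = -702 + 3 H^{2} + 3 H \left(300 + H^{2} - 5 H\right)$ ($d{\left(H \right)} = 3 \left(\left(H^{2} + \left(\left(H^{2} - 5 H\right) + 300\right) H\right) - 234\right) = 3 \left(\left(H^{2} + \left(300 + H^{2} - 5 H\right) H\right) - 234\right) = 3 \left(\left(H^{2} + H \left(300 + H^{2} - 5 H\right)\right) - 234\right) = 3 \left(-234 + H^{2} + H \left(300 + H^{2} - 5 H\right)\right) = -702 + 3 H^{2} + 3 H \left(300 + H^{2} - 5 H\right)$)
$\frac{1}{v{\left(-91,-3 \right)} + d{\left(295 \right)}} = \frac{1}{2 \left(-3\right) \left(-91 - 3\right) + \left(-702 - 12 \cdot 295^{2} + 3 \cdot 295^{3} + 900 \cdot 295\right)} = \frac{1}{2 \left(-3\right) \left(-94\right) + \left(-702 - 1044300 + 3 \cdot 25672375 + 265500\right)} = \frac{1}{564 + \left(-702 - 1044300 + 77017125 + 265500\right)} = \frac{1}{564 + 76237623} = \frac{1}{76238187}$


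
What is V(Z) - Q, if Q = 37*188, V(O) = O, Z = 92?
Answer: -6864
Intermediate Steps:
Q = 6956
V(Z) - Q = 92 - 1*6956 = 92 - 6956 = -6864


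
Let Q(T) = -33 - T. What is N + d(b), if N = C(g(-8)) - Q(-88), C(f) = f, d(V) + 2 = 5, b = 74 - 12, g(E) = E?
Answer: -60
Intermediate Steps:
b = 62
d(V) = 3 (d(V) = -2 + 5 = 3)
N = -63 (N = -8 - (-33 - 1*(-88)) = -8 - (-33 + 88) = -8 - 1*55 = -8 - 55 = -63)
N + d(b) = -63 + 3 = -60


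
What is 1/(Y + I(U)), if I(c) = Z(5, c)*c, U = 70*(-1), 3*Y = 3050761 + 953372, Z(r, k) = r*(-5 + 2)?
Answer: 1/1335761 ≈ 7.4864e-7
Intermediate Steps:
Z(r, k) = -3*r (Z(r, k) = r*(-3) = -3*r)
Y = 1334711 (Y = (3050761 + 953372)/3 = (⅓)*4004133 = 1334711)
U = -70
I(c) = -15*c (I(c) = (-3*5)*c = -15*c)
1/(Y + I(U)) = 1/(1334711 - 15*(-70)) = 1/(1334711 + 1050) = 1/1335761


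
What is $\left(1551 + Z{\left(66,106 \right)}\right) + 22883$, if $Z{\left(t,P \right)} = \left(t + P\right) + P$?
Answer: $24712$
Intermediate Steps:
$Z{\left(t,P \right)} = t + 2 P$ ($Z{\left(t,P \right)} = \left(P + t\right) + P = t + 2 P$)
$\left(1551 + Z{\left(66,106 \right)}\right) + 22883 = \left(1551 + \left(66 + 2 \cdot 106\right)\right) + 22883 = \left(1551 + \left(66 + 212\right)\right) + 22883 = \left(1551 + 278\right) + 22883 = 1829 + 22883 = 24712$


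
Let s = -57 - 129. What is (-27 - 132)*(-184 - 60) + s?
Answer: 38610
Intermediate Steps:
s = -186
(-27 - 132)*(-184 - 60) + s = (-27 - 132)*(-184 - 60) - 186 = -159*(-244) - 186 = 38796 - 186 = 38610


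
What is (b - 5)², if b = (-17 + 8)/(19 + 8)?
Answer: 256/9 ≈ 28.444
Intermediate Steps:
b = -⅓ (b = -9/27 = -9*1/27 = -⅓ ≈ -0.33333)
(b - 5)² = (-⅓ - 5)² = (-16/3)² = 256/9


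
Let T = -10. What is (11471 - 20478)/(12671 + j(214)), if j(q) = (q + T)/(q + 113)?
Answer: -981763/1381207 ≈ -0.71080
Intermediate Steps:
j(q) = (-10 + q)/(113 + q) (j(q) = (q - 10)/(q + 113) = (-10 + q)/(113 + q))
(11471 - 20478)/(12671 + j(214)) = (11471 - 20478)/(12671 + (-10 + 214)/(113 + 214)) = -9007/(12671 + 204/327) = -9007/(12671 + (1/327)*204) = -9007/(12671 + 68/109) = -9007/1381207/109 = -9007*109/1381207 = -981763/1381207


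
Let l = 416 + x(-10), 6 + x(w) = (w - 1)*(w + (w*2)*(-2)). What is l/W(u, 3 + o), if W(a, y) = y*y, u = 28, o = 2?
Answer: 16/5 ≈ 3.2000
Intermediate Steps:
x(w) = -6 - 3*w*(-1 + w) (x(w) = -6 + (w - 1)*(w + (w*2)*(-2)) = -6 + (-1 + w)*(w + (2*w)*(-2)) = -6 + (-1 + w)*(w - 4*w) = -6 + (-1 + w)*(-3*w) = -6 - 3*w*(-1 + w))
W(a, y) = y²
l = 80 (l = 416 + (-6 - 3*(-10)² + 3*(-10)) = 416 + (-6 - 3*100 - 30) = 416 + (-6 - 300 - 30) = 416 - 336 = 80)
l/W(u, 3 + o) = 80/((3 + 2)²) = 80/(5²) = 80/25 = 80*(1/25) = 16/5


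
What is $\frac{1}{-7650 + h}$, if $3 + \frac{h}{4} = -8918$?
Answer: $- \frac{1}{43334} \approx -2.3077 \cdot 10^{-5}$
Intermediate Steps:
$h = -35684$ ($h = -12 + 4 \left(-8918\right) = -12 - 35672 = -35684$)
$\frac{1}{-7650 + h} = \frac{1}{-7650 - 35684} = \frac{1}{-43334} = - \frac{1}{43334}$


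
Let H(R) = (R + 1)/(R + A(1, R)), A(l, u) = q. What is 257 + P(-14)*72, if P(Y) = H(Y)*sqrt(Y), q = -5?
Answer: 257 + 936*I*sqrt(14)/19 ≈ 257.0 + 184.33*I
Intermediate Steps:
A(l, u) = -5
H(R) = (1 + R)/(-5 + R) (H(R) = (R + 1)/(R - 5) = (1 + R)/(-5 + R))
P(Y) = sqrt(Y)*(1 + Y)/(-5 + Y) (P(Y) = ((1 + Y)/(-5 + Y))*sqrt(Y) = sqrt(Y)*(1 + Y)/(-5 + Y))
257 + P(-14)*72 = 257 + (sqrt(-14)*(1 - 14)/(-5 - 14))*72 = 257 + ((I*sqrt(14))*(-13)/(-19))*72 = 257 + ((I*sqrt(14))*(-1/19)*(-13))*72 = 257 + (13*I*sqrt(14)/19)*72 = 257 + 936*I*sqrt(14)/19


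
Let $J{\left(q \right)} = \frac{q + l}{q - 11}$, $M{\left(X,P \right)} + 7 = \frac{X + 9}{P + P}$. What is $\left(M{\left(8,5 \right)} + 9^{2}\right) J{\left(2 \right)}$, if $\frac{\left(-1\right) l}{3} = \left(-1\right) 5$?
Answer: $- \frac{12869}{90} \approx -142.99$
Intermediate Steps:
$l = 15$ ($l = - 3 \left(\left(-1\right) 5\right) = \left(-3\right) \left(-5\right) = 15$)
$M{\left(X,P \right)} = -7 + \frac{9 + X}{2 P}$ ($M{\left(X,P \right)} = -7 + \frac{X + 9}{P + P} = -7 + \frac{9 + X}{2 P}$)
$J{\left(q \right)} = \frac{15 + q}{-11 + q}$ ($J{\left(q \right)} = \frac{q + 15}{q - 11} = \frac{15 + q}{-11 + q}$)
$\left(M{\left(8,5 \right)} + 9^{2}\right) J{\left(2 \right)} = \left(\frac{9 + 8 - 70}{2 \cdot 5} + 9^{2}\right) \frac{15 + 2}{-11 + 2} = \left(\frac{1}{2} \cdot \frac{1}{5} \left(9 + 8 - 70\right) + 81\right) \frac{1}{-9} \cdot 17 = \left(\frac{1}{2} \cdot \frac{1}{5} \left(-53\right) + 81\right) \left(\left(- \frac{1}{9}\right) 17\right) = \left(- \frac{53}{10} + 81\right) \left(- \frac{17}{9}\right) = \frac{757}{10} \left(- \frac{17}{9}\right) = - \frac{12869}{90}$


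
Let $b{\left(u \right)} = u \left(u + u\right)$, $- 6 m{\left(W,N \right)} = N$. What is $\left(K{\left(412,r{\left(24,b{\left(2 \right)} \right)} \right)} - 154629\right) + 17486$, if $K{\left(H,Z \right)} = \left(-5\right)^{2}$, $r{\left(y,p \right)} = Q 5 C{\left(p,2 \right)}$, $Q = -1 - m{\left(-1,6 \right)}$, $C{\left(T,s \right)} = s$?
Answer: $-137118$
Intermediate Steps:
$m{\left(W,N \right)} = - \frac{N}{6}$
$Q = 0$ ($Q = -1 - \left(- \frac{1}{6}\right) 6 = -1 - -1 = -1 + 1 = 0$)
$b{\left(u \right)} = 2 u^{2}$ ($b{\left(u \right)} = u 2 u = 2 u^{2}$)
$r{\left(y,p \right)} = 0$ ($r{\left(y,p \right)} = 0 \cdot 5 \cdot 2 = 0 \cdot 2 = 0$)
$K{\left(H,Z \right)} = 25$
$\left(K{\left(412,r{\left(24,b{\left(2 \right)} \right)} \right)} - 154629\right) + 17486 = \left(25 - 154629\right) + 17486 = -154604 + 17486 = -137118$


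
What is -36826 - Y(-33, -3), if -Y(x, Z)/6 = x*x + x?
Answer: -30490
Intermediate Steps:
Y(x, Z) = -6*x - 6*x² (Y(x, Z) = -6*(x*x + x) = -6*(x² + x) = -6*(x + x²) = -6*x - 6*x²)
-36826 - Y(-33, -3) = -36826 - (-6)*(-33)*(1 - 33) = -36826 - (-6)*(-33)*(-32) = -36826 - 1*(-6336) = -36826 + 6336 = -30490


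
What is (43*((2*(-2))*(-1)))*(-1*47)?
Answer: -8084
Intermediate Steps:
(43*((2*(-2))*(-1)))*(-1*47) = (43*(-4*(-1)))*(-47) = (43*4)*(-47) = 172*(-47) = -8084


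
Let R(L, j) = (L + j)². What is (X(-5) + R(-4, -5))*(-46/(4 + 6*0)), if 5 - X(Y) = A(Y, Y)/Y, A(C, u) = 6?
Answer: -5014/5 ≈ -1002.8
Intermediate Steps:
X(Y) = 5 - 6/Y
(X(-5) + R(-4, -5))*(-46/(4 + 6*0)) = ((5 - 6/(-5)) + (-4 - 5)²)*(-46/(4 + 6*0)) = ((5 - 6*(-⅕)) + (-9)²)*(-46/(4 + 0)) = ((5 + 6/5) + 81)*(-46/4) = (31/5 + 81)*(-46*¼) = (436/5)*(-23/2) = -5014/5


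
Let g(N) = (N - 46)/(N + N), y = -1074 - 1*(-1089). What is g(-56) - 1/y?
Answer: 709/840 ≈ 0.84405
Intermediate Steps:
y = 15 (y = -1074 + 1089 = 15)
g(N) = (-46 + N)/(2*N) (g(N) = (-46 + N)/((2*N)) = (-46 + N)*(1/(2*N)) = (-46 + N)/(2*N))
g(-56) - 1/y = (½)*(-46 - 56)/(-56) - 1/15 = (½)*(-1/56)*(-102) - 1*1/15 = 51/56 - 1/15 = 709/840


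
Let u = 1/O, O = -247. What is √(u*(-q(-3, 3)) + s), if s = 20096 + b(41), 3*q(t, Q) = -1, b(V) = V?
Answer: 2*√2764210839/741 ≈ 141.90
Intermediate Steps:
q(t, Q) = -⅓ (q(t, Q) = (⅓)*(-1) = -⅓)
s = 20137 (s = 20096 + 41 = 20137)
u = -1/247 (u = 1/(-247) = -1/247 ≈ -0.0040486)
√(u*(-q(-3, 3)) + s) = √(-(-1)*(-1)/(247*3) + 20137) = √(-1/247*⅓ + 20137) = √(-1/741 + 20137) = √(14921516/741) = 2*√2764210839/741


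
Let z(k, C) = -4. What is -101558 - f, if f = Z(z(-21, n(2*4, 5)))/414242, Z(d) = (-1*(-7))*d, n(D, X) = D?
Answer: -21034794504/207121 ≈ -1.0156e+5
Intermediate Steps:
Z(d) = 7*d
f = -14/207121 (f = (7*(-4))/414242 = -28*1/414242 = -14/207121 ≈ -6.7593e-5)
-101558 - f = -101558 - 1*(-14/207121) = -101558 + 14/207121 = -21034794504/207121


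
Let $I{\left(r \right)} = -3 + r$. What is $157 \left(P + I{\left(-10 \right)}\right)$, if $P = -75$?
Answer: $-13816$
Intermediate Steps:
$157 \left(P + I{\left(-10 \right)}\right) = 157 \left(-75 - 13\right) = 157 \left(-88\right) = -13816$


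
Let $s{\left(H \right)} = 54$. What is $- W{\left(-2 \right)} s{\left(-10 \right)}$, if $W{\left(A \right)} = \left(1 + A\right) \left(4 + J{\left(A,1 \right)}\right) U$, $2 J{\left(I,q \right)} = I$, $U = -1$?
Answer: $-162$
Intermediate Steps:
$J{\left(I,q \right)} = \frac{I}{2}$
$W{\left(A \right)} = - \left(1 + A\right) \left(4 + \frac{A}{2}\right)$ ($W{\left(A \right)} = \left(1 + A\right) \left(4 + \frac{A}{2}\right) \left(-1\right) = - \left(1 + A\right) \left(4 + \frac{A}{2}\right)$)
$- W{\left(-2 \right)} s{\left(-10 \right)} = - (-4 - -9 - \frac{\left(-2\right)^{2}}{2}) 54 = - (-4 + 9 - 2) 54 = \left(-1\right) 3 \cdot 54 = \left(-3\right) 54 = -162$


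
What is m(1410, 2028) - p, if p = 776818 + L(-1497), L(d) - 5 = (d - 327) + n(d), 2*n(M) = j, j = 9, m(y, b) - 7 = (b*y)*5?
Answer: 27044807/2 ≈ 1.3522e+7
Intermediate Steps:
m(y, b) = 7 + 5*b*y (m(y, b) = 7 + (b*y)*5 = 7 + 5*b*y)
n(M) = 9/2 (n(M) = (½)*9 = 9/2)
L(d) = -635/2 + d (L(d) = 5 + ((d - 327) + 9/2) = 5 + ((-327 + d) + 9/2) = 5 + (-645/2 + d) = -635/2 + d)
p = 1550007/2 (p = 776818 + (-635/2 - 1497) = 776818 - 3629/2 = 1550007/2 ≈ 7.7500e+5)
m(1410, 2028) - p = (7 + 5*2028*1410) - 1*1550007/2 = (7 + 14297400) - 1550007/2 = 14297407 - 1550007/2 = 27044807/2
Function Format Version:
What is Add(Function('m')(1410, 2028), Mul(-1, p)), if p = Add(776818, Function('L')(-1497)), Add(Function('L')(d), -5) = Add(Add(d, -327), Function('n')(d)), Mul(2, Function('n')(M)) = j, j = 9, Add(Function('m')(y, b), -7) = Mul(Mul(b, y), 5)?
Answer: Rational(27044807, 2) ≈ 1.3522e+7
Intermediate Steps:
Function('m')(y, b) = Add(7, Mul(5, b, y)) (Function('m')(y, b) = Add(7, Mul(Mul(b, y), 5)) = Add(7, Mul(5, b, y)))
Function('n')(M) = Rational(9, 2) (Function('n')(M) = Mul(Rational(1, 2), 9) = Rational(9, 2))
Function('L')(d) = Add(Rational(-635, 2), d) (Function('L')(d) = Add(5, Add(Add(d, -327), Rational(9, 2))) = Add(5, Add(Add(-327, d), Rational(9, 2))) = Add(5, Add(Rational(-645, 2), d)) = Add(Rational(-635, 2), d))
p = Rational(1550007, 2) (p = Add(776818, Add(Rational(-635, 2), -1497)) = Add(776818, Rational(-3629, 2)) = Rational(1550007, 2) ≈ 7.7500e+5)
Add(Function('m')(1410, 2028), Mul(-1, p)) = Add(Add(7, Mul(5, 2028, 1410)), Mul(-1, Rational(1550007, 2))) = Add(Add(7, 14297400), Rational(-1550007, 2)) = Add(14297407, Rational(-1550007, 2)) = Rational(27044807, 2)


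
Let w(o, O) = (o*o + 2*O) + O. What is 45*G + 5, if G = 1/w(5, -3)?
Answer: 125/16 ≈ 7.8125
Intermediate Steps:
w(o, O) = o² + 3*O (w(o, O) = (o² + 2*O) + O = o² + 3*O)
G = 1/16 (G = 1/(5² + 3*(-3)) = 1/(25 - 9) = 1/16 ≈ 0.062500)
45*G + 5 = 45*(1/16) + 5 = 45/16 + 5 = 125/16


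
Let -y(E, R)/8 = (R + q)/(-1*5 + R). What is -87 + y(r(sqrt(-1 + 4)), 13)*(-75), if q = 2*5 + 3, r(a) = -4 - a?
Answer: 1863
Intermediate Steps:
q = 13 (q = 10 + 3 = 13)
y(E, R) = -8*(13 + R)/(-5 + R) (y(E, R) = -8*(R + 13)/(-1*5 + R) = -8*(13 + R)/(-5 + R))
-87 + y(r(sqrt(-1 + 4)), 13)*(-75) = -87 + (8*(-13 - 1*13)/(-5 + 13))*(-75) = -87 + (8*(-13 - 13)/8)*(-75) = -87 + (8*(1/8)*(-26))*(-75) = -87 - 26*(-75) = -87 + 1950 = 1863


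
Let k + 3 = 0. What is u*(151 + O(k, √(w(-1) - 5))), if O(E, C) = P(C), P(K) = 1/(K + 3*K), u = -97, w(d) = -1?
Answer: -14647 + 97*I*√6/24 ≈ -14647.0 + 9.9*I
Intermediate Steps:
k = -3 (k = -3 + 0 = -3)
P(K) = 1/(4*K)
O(E, C) = 1/(4*C)
u*(151 + O(k, √(w(-1) - 5))) = -97*(151 + 1/(4*(√(-1 - 5)))) = -97*(151 + 1/(4*(√(-6)))) = -97*(151 + 1/(4*((I*√6)))) = -97*(151 + (-I*√6/6)/4) = -97*(151 - I*√6/24) = -14647 + 97*I*√6/24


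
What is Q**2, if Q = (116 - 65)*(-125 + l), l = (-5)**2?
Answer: 26010000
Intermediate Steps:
l = 25
Q = -5100 (Q = (116 - 65)*(-125 + 25) = 51*(-100) = -5100)
Q**2 = (-5100)**2 = 26010000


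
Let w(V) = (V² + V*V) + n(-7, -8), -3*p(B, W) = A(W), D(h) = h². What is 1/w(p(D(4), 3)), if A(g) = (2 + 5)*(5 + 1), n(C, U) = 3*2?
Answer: 1/398 ≈ 0.0025126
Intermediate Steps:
n(C, U) = 6
A(g) = 42 (A(g) = 7*6 = 42)
p(B, W) = -14 (p(B, W) = -⅓*42 = -14)
w(V) = 6 + 2*V² (w(V) = (V² + V*V) + 6 = (V² + V²) + 6 = 2*V² + 6 = 6 + 2*V²)
1/w(p(D(4), 3)) = 1/(6 + 2*(-14)²) = 1/(6 + 2*196) = 1/(6 + 392) = 1/398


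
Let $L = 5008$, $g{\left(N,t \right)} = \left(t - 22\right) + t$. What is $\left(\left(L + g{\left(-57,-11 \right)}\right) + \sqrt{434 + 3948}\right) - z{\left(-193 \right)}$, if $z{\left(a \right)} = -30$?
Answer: $4994 + \sqrt{4382} \approx 5060.2$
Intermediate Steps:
$g{\left(N,t \right)} = -22 + 2 t$ ($g{\left(N,t \right)} = \left(-22 + t\right) + t = -22 + 2 t$)
$\left(\left(L + g{\left(-57,-11 \right)}\right) + \sqrt{434 + 3948}\right) - z{\left(-193 \right)} = \left(\left(5008 + \left(-22 + 2 \left(-11\right)\right)\right) + \sqrt{434 + 3948}\right) - -30 = \left(\left(5008 - 44\right) + \sqrt{4382}\right) + 30 = \left(4964 + \sqrt{4382}\right) + 30 = 4994 + \sqrt{4382}$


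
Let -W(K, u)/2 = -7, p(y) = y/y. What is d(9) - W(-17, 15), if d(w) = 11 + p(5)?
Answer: -2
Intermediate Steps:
p(y) = 1
W(K, u) = 14 (W(K, u) = -2*(-7) = 14)
d(w) = 12 (d(w) = 11 + 1 = 12)
d(9) - W(-17, 15) = 12 - 1*14 = 12 - 14 = -2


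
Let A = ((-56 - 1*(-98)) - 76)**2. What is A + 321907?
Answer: 323063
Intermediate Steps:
A = 1156 (A = ((-56 + 98) - 76)**2 = (42 - 76)**2 = (-34)**2 = 1156)
A + 321907 = 1156 + 321907 = 323063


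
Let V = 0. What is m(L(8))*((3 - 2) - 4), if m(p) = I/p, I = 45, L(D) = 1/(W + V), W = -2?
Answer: 270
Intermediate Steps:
L(D) = -½ (L(D) = 1/(-2 + 0) = 1/(-2) = -½)
m(p) = 45/p
m(L(8))*((3 - 2) - 4) = (45/(-½))*((3 - 2) - 4) = (45*(-2))*(1 - 4) = -90*(-3) = 270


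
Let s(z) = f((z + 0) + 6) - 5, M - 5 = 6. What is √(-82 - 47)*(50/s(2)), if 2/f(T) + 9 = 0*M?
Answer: -450*I*√129/47 ≈ -108.75*I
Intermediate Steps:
M = 11 (M = 5 + 6 = 11)
f(T) = -2/9 (f(T) = 2/(-9 + 0*11) = 2/(-9 + 0) = 2/(-9) = 2*(-⅑) = -2/9)
s(z) = -47/9 (s(z) = -2/9 - 5 = -47/9)
√(-82 - 47)*(50/s(2)) = √(-82 - 47)*(50/(-47/9)) = √(-129)*(50*(-9/47)) = (I*√129)*(-450/47) = -450*I*√129/47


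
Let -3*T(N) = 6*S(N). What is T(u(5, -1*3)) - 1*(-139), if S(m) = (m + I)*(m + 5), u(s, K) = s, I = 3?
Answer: -21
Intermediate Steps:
S(m) = (3 + m)*(5 + m) (S(m) = (m + 3)*(m + 5) = (3 + m)*(5 + m))
T(N) = -30 - 16*N - 2*N**2 (T(N) = -2*(15 + N**2 + 8*N) = -(90 + 6*N**2 + 48*N)/3 = -30 - 16*N - 2*N**2)
T(u(5, -1*3)) - 1*(-139) = (-30 - 16*5 - 2*5**2) - 1*(-139) = (-30 - 80 - 2*25) + 139 = (-30 - 80 - 50) + 139 = -160 + 139 = -21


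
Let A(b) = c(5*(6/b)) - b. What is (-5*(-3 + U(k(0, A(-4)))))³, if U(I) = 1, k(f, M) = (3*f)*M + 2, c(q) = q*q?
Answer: 1000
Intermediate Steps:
c(q) = q²
A(b) = -b + 900/b² (A(b) = (5*(6/b))² - b = (30/b)² - b = 900/b² - b = -b + 900/b²)
k(f, M) = 2 + 3*M*f (k(f, M) = 3*M*f + 2 = 2 + 3*M*f)
(-5*(-3 + U(k(0, A(-4)))))³ = (-5*(-3 + 1))³ = (-5*(-2))³ = 10³ = 1000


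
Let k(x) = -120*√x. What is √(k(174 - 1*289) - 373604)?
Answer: 2*√(-93401 - 30*I*√115) ≈ 1.0527 - 611.23*I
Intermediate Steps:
√(k(174 - 1*289) - 373604) = √(-120*√(174 - 1*289) - 373604) = √(-120*√(174 - 289) - 373604) = √(-120*I*√115 - 373604) = √(-373604 - 120*I*√115)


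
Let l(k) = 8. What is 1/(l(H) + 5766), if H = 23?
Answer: 1/5774 ≈ 0.00017319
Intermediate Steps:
1/(l(H) + 5766) = 1/(8 + 5766) = 1/5774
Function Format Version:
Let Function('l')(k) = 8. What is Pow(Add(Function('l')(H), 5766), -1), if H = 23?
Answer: Rational(1, 5774) ≈ 0.00017319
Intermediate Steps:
Pow(Add(Function('l')(H), 5766), -1) = Pow(Add(8, 5766), -1) = Pow(5774, -1) = Rational(1, 5774)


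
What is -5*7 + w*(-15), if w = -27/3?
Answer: 100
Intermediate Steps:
w = -9 (w = -27*1/3 = -9)
-5*7 + w*(-15) = -5*7 - 9*(-15) = -35 + 135 = 100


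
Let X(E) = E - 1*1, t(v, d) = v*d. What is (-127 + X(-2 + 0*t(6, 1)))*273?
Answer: -35490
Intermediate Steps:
t(v, d) = d*v
X(E) = -1 + E (X(E) = E - 1 = -1 + E)
(-127 + X(-2 + 0*t(6, 1)))*273 = (-127 + (-1 + (-2 + 0*(1*6))))*273 = (-127 + (-1 + (-2 + 0*6)))*273 = (-127 + (-1 + (-2 + 0)))*273 = (-127 + (-1 - 2))*273 = (-127 - 3)*273 = -130*273 = -35490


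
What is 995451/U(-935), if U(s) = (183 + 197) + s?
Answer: -331817/185 ≈ -1793.6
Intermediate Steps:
U(s) = 380 + s
995451/U(-935) = 995451/(380 - 935) = 995451/(-555) = 995451*(-1/555) = -331817/185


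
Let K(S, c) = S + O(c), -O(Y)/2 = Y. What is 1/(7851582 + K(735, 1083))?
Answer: 1/7850151 ≈ 1.2739e-7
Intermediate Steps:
O(Y) = -2*Y
K(S, c) = S - 2*c
1/(7851582 + K(735, 1083)) = 1/(7851582 + (735 - 2*1083)) = 1/(7851582 + (735 - 2166)) = 1/(7851582 - 1431) = 1/7850151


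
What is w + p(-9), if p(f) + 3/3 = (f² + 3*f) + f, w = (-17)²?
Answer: 333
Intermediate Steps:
w = 289
p(f) = -1 + f² + 4*f (p(f) = -1 + ((f² + 3*f) + f) = -1 + (f² + 4*f) = -1 + f² + 4*f)
w + p(-9) = 289 + (-1 + (-9)² + 4*(-9)) = 289 + (-1 + 81 - 36) = 289 + 44 = 333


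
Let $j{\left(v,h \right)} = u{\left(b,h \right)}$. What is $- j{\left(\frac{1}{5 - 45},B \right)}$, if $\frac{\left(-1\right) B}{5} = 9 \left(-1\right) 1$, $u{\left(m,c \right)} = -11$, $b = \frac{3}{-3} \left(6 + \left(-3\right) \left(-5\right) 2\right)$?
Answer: $11$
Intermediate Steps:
$b = -36$ ($b = 3 \left(- \frac{1}{3}\right) \left(6 + 15 \cdot 2\right) = - (6 + 30) = \left(-1\right) 36 = -36$)
$B = 45$ ($B = - 5 \cdot 9 \left(-1\right) 1 = - 5 \left(\left(-9\right) 1\right) = \left(-5\right) \left(-9\right) = 45$)
$j{\left(v,h \right)} = -11$
$- j{\left(\frac{1}{5 - 45},B \right)} = \left(-1\right) \left(-11\right) = 11$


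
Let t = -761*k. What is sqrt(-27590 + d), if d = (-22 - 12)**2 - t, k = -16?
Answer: 3*I*sqrt(4290) ≈ 196.49*I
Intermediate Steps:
t = 12176 (t = -761*(-16) = 12176)
d = -11020 (d = (-22 - 12)**2 - 1*12176 = (-34)**2 - 12176 = 1156 - 12176 = -11020)
sqrt(-27590 + d) = sqrt(-27590 - 11020) = sqrt(-38610) = 3*I*sqrt(4290)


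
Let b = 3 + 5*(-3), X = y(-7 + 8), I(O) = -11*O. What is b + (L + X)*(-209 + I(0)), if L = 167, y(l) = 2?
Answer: -35333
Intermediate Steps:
X = 2
b = -12 (b = 3 - 15 = -12)
b + (L + X)*(-209 + I(0)) = -12 + (167 + 2)*(-209 - 11*0) = -12 + 169*(-209 + 0) = -12 + 169*(-209) = -12 - 35321 = -35333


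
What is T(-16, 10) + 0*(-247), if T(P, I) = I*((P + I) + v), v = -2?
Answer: -80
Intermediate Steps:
T(P, I) = I*(-2 + I + P) (T(P, I) = I*((P + I) - 2) = I*((I + P) - 2) = I*(-2 + I + P))
T(-16, 10) + 0*(-247) = 10*(-2 + 10 - 16) + 0*(-247) = 10*(-8) + 0 = -80 + 0 = -80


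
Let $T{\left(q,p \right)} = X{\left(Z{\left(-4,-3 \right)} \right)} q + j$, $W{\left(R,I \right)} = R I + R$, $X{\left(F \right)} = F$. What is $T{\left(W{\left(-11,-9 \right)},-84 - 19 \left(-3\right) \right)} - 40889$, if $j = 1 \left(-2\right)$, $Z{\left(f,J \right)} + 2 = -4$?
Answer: $-41419$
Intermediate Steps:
$Z{\left(f,J \right)} = -6$ ($Z{\left(f,J \right)} = -2 - 4 = -6$)
$j = -2$
$W{\left(R,I \right)} = R + I R$ ($W{\left(R,I \right)} = I R + R = R + I R$)
$T{\left(q,p \right)} = -2 - 6 q$ ($T{\left(q,p \right)} = - 6 q - 2 = -2 - 6 q$)
$T{\left(W{\left(-11,-9 \right)},-84 - 19 \left(-3\right) \right)} - 40889 = \left(-2 - 6 \left(- 11 \left(1 - 9\right)\right)\right) - 40889 = \left(-2 - 6 \left(\left(-11\right) \left(-8\right)\right)\right) - 40889 = \left(-2 - 528\right) - 40889 = -530 - 40889 = -41419$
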